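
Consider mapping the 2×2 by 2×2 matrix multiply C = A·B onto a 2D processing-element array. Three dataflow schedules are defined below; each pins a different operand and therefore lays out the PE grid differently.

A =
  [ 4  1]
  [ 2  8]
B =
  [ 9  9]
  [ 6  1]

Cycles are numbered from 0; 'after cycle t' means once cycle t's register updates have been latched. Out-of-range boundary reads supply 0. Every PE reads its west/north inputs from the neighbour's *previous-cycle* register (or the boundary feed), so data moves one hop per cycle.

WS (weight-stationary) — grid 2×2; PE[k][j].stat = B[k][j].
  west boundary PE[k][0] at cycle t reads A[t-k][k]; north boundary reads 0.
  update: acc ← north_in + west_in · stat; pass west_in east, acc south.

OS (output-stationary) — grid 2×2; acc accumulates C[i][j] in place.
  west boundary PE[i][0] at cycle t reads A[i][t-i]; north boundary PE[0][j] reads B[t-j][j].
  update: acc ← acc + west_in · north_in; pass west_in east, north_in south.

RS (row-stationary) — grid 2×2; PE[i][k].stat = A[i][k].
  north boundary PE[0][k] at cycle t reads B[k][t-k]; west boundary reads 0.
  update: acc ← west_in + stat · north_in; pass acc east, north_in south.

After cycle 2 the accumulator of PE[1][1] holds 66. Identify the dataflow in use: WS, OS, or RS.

dataflow = RS

WS [2×2] PE[1][1] across cycles:
  0: (1,1).acc=0  regs=<0,0>
  1: (1,1).acc=0  regs=<0,0>
  2: (1,1).acc=37  regs=<1,37>
OS [2×2] PE[1][1] across cycles:
  0: (1,1).acc=0  regs=<0,0>
  1: (1,1).acc=0  regs=<0,0>
  2: (1,1).acc=18  regs=<2,9>
RS [2×2] PE[1][1] across cycles:
  0: (1,1).acc=0  regs=<0,0>
  1: (1,1).acc=0  regs=<0,0>
  2: (1,1).acc=66  regs=<66,6>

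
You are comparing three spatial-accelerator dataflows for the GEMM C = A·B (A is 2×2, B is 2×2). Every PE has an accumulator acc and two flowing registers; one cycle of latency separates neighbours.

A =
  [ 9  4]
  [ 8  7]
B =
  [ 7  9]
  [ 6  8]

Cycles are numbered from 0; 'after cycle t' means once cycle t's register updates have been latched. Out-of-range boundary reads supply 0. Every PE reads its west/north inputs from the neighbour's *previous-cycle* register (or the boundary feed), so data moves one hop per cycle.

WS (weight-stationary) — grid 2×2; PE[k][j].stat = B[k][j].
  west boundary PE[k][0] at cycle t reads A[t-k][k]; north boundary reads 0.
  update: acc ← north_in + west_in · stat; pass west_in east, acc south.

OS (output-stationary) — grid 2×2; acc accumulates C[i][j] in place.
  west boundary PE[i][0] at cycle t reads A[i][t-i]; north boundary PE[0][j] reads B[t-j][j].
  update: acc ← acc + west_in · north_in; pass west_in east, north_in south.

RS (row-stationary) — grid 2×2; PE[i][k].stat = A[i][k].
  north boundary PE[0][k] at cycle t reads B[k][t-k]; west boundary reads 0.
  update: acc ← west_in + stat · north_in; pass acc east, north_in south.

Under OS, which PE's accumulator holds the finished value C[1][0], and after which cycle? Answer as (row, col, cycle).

(row, col, cycle) = (1, 0, 2)

OS: C[1][0] accumulates in PE[1][0]:
  0: (1,0).acc=0  regs=<0,0>
  1: (1,0).acc=56  regs=<8,7>
  2: (1,0).acc=98  regs=<7,6>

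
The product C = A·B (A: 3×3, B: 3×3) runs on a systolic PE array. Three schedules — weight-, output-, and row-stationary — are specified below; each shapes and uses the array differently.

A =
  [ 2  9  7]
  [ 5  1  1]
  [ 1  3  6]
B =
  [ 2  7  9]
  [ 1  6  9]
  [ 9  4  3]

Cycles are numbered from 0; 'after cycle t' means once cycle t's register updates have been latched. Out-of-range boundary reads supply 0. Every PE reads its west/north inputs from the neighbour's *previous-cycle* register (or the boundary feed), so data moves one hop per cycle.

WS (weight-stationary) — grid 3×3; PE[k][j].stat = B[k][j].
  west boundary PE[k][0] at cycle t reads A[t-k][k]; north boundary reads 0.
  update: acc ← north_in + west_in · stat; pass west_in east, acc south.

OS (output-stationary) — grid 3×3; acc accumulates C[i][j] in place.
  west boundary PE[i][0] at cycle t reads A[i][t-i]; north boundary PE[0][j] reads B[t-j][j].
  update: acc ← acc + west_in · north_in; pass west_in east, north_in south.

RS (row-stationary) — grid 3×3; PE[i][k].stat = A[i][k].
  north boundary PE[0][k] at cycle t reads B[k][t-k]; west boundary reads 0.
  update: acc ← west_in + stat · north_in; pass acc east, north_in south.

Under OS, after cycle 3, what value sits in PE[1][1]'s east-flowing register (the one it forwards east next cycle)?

register = 1

OS (3×3). Following PE[1][1] plus its west/north inputs:
  cycle 0: PE[0][1] → acc 0, east 0, south 0
  cycle 0: PE[1][0] → acc 0, east 0, south 0
  cycle 0: PE[1][1] → acc 0, east 0, south 0
  cycle 1: PE[0][1] → acc 14, east 2, south 7
  cycle 1: PE[1][0] → acc 10, east 5, south 2
  cycle 1: PE[1][1] → acc 0, east 0, south 0
  cycle 2: PE[0][1] → acc 68, east 9, south 6
  cycle 2: PE[1][0] → acc 11, east 1, south 1
  cycle 2: PE[1][1] → acc 35, east 5, south 7
  cycle 3: PE[0][1] → acc 96, east 7, south 4
  cycle 3: PE[1][0] → acc 20, east 1, south 9
  cycle 3: PE[1][1] → acc 41, east 1, south 6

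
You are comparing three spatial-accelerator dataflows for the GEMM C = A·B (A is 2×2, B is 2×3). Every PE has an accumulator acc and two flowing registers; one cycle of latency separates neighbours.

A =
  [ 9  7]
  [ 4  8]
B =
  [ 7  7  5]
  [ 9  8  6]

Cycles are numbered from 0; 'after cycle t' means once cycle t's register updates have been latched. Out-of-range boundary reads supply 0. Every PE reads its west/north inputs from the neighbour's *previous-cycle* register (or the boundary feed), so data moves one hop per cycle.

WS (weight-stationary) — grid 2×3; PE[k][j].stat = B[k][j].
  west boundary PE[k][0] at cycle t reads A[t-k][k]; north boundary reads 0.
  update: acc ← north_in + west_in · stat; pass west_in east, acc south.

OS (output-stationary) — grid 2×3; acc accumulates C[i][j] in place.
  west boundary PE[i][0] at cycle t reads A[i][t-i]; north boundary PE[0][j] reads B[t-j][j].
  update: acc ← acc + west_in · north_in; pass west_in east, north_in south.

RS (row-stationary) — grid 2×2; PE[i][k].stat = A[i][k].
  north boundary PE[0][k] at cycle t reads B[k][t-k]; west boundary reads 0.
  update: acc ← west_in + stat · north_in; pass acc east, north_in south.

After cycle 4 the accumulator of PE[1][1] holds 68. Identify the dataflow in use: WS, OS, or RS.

dataflow = RS

WS (2×3 grid), PE[1][1]:
  step 0 · PE1,1: acc=0; fwd→0 fwd↓0
  step 1 · PE1,1: acc=0; fwd→0 fwd↓0
  step 2 · PE1,1: acc=119; fwd→7 fwd↓119
  step 3 · PE1,1: acc=92; fwd→8 fwd↓92
  step 4 · PE1,1: acc=0; fwd→0 fwd↓0
OS (2×3 grid), PE[1][1]:
  step 0 · PE1,1: acc=0; fwd→0 fwd↓0
  step 1 · PE1,1: acc=0; fwd→0 fwd↓0
  step 2 · PE1,1: acc=28; fwd→4 fwd↓7
  step 3 · PE1,1: acc=92; fwd→8 fwd↓8
  step 4 · PE1,1: acc=92; fwd→0 fwd↓0
RS (2×2 grid), PE[1][1]:
  step 0 · PE1,1: acc=0; fwd→0 fwd↓0
  step 1 · PE1,1: acc=0; fwd→0 fwd↓0
  step 2 · PE1,1: acc=100; fwd→100 fwd↓9
  step 3 · PE1,1: acc=92; fwd→92 fwd↓8
  step 4 · PE1,1: acc=68; fwd→68 fwd↓6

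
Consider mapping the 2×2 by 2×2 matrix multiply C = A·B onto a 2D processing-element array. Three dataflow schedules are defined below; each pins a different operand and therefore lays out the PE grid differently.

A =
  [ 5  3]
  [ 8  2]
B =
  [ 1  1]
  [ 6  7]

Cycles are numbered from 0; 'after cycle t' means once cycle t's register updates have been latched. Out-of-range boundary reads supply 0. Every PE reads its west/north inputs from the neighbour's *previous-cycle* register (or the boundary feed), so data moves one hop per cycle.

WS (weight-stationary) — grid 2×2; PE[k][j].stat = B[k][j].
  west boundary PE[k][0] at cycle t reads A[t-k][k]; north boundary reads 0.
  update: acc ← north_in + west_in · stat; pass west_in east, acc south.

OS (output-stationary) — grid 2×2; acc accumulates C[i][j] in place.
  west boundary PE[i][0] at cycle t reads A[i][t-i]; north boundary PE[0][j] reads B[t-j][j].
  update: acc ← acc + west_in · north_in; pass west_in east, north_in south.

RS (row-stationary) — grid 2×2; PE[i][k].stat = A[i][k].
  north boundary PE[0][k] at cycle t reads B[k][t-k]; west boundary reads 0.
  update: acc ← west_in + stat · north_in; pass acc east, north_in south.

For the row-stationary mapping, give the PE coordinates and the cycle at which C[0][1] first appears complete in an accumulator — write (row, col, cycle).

RS: C[0][1] accumulates in PE[0][1]:
  cycle 0: PE[0][1] → acc 0, east 0, south 0
  cycle 1: PE[0][1] → acc 23, east 23, south 6
  cycle 2: PE[0][1] → acc 26, east 26, south 7

(row, col, cycle) = (0, 1, 2)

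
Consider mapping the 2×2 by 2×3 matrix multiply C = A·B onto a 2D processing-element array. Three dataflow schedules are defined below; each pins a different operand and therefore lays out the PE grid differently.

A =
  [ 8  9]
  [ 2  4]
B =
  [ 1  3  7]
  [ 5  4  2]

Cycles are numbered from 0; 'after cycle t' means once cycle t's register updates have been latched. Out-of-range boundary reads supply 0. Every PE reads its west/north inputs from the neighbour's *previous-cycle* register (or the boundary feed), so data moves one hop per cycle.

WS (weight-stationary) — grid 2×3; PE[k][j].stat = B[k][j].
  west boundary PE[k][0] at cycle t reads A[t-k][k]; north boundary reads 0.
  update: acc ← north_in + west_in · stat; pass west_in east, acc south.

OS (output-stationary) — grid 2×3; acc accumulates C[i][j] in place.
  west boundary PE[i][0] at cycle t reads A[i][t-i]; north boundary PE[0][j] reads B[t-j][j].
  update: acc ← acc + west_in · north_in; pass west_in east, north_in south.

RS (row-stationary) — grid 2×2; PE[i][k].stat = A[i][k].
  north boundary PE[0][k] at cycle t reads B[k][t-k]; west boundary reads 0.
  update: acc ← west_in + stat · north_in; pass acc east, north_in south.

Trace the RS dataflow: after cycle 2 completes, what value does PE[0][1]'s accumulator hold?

PE[0][1].acc = 60

RS 2×2: PE[0][1] cycle-by-cycle (with neighbour feeds):
  step 0 · PE0,0: acc=8; fwd→8 fwd↓1
  step 0 · PE0,1: acc=0; fwd→0 fwd↓0
  step 1 · PE0,0: acc=24; fwd→24 fwd↓3
  step 1 · PE0,1: acc=53; fwd→53 fwd↓5
  step 2 · PE0,0: acc=56; fwd→56 fwd↓7
  step 2 · PE0,1: acc=60; fwd→60 fwd↓4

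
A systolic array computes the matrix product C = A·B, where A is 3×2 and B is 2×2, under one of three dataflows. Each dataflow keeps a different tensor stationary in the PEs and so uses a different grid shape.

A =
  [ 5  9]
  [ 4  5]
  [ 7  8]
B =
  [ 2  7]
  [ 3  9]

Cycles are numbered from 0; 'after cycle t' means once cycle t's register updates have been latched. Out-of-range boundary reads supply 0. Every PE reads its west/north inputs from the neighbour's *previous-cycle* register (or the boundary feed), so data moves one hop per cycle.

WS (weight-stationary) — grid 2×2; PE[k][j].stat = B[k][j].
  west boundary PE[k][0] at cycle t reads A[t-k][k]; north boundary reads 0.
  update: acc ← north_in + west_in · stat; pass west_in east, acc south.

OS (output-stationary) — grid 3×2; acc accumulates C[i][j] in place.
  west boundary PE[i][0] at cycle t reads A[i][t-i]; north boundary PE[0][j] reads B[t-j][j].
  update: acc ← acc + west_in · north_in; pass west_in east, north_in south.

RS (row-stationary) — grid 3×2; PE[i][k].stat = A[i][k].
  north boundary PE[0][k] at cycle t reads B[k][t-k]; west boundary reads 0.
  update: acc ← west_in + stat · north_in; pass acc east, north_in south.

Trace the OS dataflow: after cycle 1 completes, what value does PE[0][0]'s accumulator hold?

PE[0][0].acc = 37

OS on a 3×2 grid — tracing PE[0][0] and its feeders:
  c0 r0c0: 10 / 5 / 2
  c1 r0c0: 37 / 9 / 3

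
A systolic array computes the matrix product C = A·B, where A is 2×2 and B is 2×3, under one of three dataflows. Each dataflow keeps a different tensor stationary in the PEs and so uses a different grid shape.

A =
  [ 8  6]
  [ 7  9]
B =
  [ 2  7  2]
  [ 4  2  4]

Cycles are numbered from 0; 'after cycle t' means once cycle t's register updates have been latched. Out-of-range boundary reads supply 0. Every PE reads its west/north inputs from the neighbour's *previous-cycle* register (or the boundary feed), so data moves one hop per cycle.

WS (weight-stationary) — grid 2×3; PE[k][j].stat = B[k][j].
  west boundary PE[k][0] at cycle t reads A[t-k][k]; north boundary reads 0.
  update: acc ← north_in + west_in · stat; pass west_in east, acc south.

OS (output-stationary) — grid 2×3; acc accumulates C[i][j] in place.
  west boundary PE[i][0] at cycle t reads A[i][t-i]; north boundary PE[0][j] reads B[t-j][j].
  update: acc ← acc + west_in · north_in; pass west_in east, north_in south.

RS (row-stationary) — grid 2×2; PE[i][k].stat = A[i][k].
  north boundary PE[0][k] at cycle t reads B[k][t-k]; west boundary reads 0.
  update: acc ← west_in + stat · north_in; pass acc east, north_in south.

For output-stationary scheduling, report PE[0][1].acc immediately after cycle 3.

PE[0][1].acc = 68

OS (2×3). Following PE[0][1] plus its west/north inputs:
  after 0 — PE[0][0] acc=16, pass-E 8, pass-S 2
  after 0 — PE[0][1] acc=0, pass-E 0, pass-S 0
  after 1 — PE[0][0] acc=40, pass-E 6, pass-S 4
  after 1 — PE[0][1] acc=56, pass-E 8, pass-S 7
  after 2 — PE[0][0] acc=40, pass-E 0, pass-S 0
  after 2 — PE[0][1] acc=68, pass-E 6, pass-S 2
  after 3 — PE[0][0] acc=40, pass-E 0, pass-S 0
  after 3 — PE[0][1] acc=68, pass-E 0, pass-S 0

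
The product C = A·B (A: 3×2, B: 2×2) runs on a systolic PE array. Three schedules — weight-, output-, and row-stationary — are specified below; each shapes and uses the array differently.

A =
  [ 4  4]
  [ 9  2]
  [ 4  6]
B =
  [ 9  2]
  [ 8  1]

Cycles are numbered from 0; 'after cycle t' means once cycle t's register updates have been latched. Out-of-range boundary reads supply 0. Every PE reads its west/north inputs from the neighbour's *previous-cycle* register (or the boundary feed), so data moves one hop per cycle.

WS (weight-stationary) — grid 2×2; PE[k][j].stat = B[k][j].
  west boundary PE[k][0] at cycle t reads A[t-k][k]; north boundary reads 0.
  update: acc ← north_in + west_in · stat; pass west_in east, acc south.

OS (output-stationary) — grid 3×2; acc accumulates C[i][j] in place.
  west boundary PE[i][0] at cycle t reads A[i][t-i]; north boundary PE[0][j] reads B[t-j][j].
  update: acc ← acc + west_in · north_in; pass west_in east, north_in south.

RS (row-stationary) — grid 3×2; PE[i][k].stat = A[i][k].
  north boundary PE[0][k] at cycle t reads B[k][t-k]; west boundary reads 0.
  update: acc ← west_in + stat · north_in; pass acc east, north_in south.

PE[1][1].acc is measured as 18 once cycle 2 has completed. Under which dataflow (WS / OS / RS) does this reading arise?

dataflow = OS

Under WS (2×2), PE[1][1]:
  c0 r1c1: 0 / 0 / 0
  c1 r1c1: 0 / 0 / 0
  c2 r1c1: 12 / 4 / 12
Under OS (3×2), PE[1][1]:
  c0 r1c1: 0 / 0 / 0
  c1 r1c1: 0 / 0 / 0
  c2 r1c1: 18 / 9 / 2
Under RS (3×2), PE[1][1]:
  c0 r1c1: 0 / 0 / 0
  c1 r1c1: 0 / 0 / 0
  c2 r1c1: 97 / 97 / 8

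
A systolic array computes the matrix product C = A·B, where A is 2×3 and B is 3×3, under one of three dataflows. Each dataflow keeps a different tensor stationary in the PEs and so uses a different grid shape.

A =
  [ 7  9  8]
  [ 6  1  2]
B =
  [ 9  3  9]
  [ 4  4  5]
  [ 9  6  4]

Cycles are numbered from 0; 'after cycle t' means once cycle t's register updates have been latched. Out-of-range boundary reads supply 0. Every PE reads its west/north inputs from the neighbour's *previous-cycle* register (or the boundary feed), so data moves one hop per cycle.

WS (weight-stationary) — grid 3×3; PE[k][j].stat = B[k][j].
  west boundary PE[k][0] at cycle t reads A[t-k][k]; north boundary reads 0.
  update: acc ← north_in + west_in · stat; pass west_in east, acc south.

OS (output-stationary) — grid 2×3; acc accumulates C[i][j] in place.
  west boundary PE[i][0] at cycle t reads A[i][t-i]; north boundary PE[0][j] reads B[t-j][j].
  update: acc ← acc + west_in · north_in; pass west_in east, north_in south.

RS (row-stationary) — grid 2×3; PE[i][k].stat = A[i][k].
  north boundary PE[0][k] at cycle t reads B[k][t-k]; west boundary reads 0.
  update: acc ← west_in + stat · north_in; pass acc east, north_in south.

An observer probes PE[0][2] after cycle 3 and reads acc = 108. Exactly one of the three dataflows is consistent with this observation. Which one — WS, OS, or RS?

dataflow = OS

WS [3×3] PE[0][2] across cycles:
  t=0 PE[0][2]: acc=0 h=0 v=0
  t=1 PE[0][2]: acc=0 h=0 v=0
  t=2 PE[0][2]: acc=63 h=7 v=63
  t=3 PE[0][2]: acc=54 h=6 v=54
OS [2×3] PE[0][2] across cycles:
  t=0 PE[0][2]: acc=0 h=0 v=0
  t=1 PE[0][2]: acc=0 h=0 v=0
  t=2 PE[0][2]: acc=63 h=7 v=9
  t=3 PE[0][2]: acc=108 h=9 v=5
RS [2×3] PE[0][2] across cycles:
  t=0 PE[0][2]: acc=0 h=0 v=0
  t=1 PE[0][2]: acc=0 h=0 v=0
  t=2 PE[0][2]: acc=171 h=171 v=9
  t=3 PE[0][2]: acc=105 h=105 v=6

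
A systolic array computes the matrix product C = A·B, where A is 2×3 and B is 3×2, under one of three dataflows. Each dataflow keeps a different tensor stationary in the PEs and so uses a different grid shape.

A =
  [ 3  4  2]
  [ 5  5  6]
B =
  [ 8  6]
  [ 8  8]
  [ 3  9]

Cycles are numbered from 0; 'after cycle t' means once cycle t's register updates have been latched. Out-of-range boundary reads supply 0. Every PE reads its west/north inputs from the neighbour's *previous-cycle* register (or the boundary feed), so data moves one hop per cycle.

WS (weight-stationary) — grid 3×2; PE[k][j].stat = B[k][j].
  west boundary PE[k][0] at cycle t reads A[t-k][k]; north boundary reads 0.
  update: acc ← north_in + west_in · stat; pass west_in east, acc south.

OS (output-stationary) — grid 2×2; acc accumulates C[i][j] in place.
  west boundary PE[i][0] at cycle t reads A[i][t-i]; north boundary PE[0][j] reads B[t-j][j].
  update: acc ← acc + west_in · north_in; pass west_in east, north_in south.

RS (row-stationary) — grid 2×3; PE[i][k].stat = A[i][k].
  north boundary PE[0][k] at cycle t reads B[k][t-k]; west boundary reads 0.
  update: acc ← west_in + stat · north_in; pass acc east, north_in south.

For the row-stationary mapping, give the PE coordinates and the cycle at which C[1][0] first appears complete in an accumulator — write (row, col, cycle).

RS — PE[1][2] is where C[1][0] collects:
  0: (1,2).acc=0  regs=<0,0>
  1: (1,2).acc=0  regs=<0,0>
  2: (1,2).acc=0  regs=<0,0>
  3: (1,2).acc=98  regs=<98,3>

(row, col, cycle) = (1, 2, 3)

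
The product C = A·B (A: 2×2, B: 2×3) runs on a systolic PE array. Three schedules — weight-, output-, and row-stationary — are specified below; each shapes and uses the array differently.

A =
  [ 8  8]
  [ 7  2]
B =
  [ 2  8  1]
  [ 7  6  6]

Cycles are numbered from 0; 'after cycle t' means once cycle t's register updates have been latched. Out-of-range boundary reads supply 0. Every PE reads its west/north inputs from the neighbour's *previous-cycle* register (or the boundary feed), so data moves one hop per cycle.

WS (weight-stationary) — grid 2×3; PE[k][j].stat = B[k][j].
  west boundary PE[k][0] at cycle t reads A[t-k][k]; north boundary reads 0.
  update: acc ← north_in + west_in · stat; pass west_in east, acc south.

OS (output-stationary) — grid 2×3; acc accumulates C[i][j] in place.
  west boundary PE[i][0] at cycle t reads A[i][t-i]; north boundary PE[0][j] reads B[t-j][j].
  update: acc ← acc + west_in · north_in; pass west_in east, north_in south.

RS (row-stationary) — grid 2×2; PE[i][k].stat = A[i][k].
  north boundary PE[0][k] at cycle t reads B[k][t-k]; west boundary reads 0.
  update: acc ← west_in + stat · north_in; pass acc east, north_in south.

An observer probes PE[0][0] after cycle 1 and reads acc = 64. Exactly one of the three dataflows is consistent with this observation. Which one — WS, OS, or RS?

WS [2×3] PE[0][0] across cycles:
  c0 r0c0: 16 / 8 / 16
  c1 r0c0: 14 / 7 / 14
OS [2×3] PE[0][0] across cycles:
  c0 r0c0: 16 / 8 / 2
  c1 r0c0: 72 / 8 / 7
RS [2×2] PE[0][0] across cycles:
  c0 r0c0: 16 / 16 / 2
  c1 r0c0: 64 / 64 / 8

dataflow = RS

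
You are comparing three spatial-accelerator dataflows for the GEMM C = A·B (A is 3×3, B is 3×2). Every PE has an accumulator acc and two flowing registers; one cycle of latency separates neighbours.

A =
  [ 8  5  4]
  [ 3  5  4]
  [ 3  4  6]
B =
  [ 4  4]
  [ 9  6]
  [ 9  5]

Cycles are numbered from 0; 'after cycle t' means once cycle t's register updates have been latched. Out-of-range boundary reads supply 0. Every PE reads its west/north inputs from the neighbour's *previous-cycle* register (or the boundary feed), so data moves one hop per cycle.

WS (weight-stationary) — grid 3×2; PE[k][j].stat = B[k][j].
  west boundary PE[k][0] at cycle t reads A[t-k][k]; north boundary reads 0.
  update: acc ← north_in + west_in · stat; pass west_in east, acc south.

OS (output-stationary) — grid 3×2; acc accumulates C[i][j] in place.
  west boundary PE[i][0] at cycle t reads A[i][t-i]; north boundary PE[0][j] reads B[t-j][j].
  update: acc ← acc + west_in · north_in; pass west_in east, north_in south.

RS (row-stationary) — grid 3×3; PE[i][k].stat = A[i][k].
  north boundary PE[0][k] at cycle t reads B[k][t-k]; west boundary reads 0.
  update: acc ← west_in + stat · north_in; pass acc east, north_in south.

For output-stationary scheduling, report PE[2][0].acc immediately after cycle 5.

OS 3×2: PE[2][0] cycle-by-cycle (with neighbour feeds):
  after 0 — PE[1][0] acc=0, pass-E 0, pass-S 0
  after 0 — PE[2][0] acc=0, pass-E 0, pass-S 0
  after 1 — PE[1][0] acc=12, pass-E 3, pass-S 4
  after 1 — PE[2][0] acc=0, pass-E 0, pass-S 0
  after 2 — PE[1][0] acc=57, pass-E 5, pass-S 9
  after 2 — PE[2][0] acc=12, pass-E 3, pass-S 4
  after 3 — PE[1][0] acc=93, pass-E 4, pass-S 9
  after 3 — PE[2][0] acc=48, pass-E 4, pass-S 9
  after 4 — PE[1][0] acc=93, pass-E 0, pass-S 0
  after 4 — PE[2][0] acc=102, pass-E 6, pass-S 9
  after 5 — PE[1][0] acc=93, pass-E 0, pass-S 0
  after 5 — PE[2][0] acc=102, pass-E 0, pass-S 0

PE[2][0].acc = 102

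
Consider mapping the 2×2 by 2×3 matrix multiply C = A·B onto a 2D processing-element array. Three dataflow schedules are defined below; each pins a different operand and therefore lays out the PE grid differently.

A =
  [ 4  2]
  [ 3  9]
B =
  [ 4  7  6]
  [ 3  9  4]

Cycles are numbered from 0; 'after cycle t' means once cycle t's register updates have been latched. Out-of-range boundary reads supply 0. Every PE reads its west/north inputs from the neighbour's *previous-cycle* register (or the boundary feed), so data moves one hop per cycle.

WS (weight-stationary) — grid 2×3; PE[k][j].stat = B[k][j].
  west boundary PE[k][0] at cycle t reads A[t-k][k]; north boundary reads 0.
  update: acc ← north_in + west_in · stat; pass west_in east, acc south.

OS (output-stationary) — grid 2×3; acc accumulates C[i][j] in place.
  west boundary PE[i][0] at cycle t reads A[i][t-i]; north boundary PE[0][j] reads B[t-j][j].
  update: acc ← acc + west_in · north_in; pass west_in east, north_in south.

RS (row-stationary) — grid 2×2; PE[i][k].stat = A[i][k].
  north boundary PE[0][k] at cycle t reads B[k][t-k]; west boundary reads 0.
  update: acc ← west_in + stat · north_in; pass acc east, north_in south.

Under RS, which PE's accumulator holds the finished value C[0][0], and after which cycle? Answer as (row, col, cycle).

(row, col, cycle) = (0, 1, 1)

Under RS, C[0][0] lands at PE[0][1]:
  after 0 — PE[0][1] acc=0, pass-E 0, pass-S 0
  after 1 — PE[0][1] acc=22, pass-E 22, pass-S 3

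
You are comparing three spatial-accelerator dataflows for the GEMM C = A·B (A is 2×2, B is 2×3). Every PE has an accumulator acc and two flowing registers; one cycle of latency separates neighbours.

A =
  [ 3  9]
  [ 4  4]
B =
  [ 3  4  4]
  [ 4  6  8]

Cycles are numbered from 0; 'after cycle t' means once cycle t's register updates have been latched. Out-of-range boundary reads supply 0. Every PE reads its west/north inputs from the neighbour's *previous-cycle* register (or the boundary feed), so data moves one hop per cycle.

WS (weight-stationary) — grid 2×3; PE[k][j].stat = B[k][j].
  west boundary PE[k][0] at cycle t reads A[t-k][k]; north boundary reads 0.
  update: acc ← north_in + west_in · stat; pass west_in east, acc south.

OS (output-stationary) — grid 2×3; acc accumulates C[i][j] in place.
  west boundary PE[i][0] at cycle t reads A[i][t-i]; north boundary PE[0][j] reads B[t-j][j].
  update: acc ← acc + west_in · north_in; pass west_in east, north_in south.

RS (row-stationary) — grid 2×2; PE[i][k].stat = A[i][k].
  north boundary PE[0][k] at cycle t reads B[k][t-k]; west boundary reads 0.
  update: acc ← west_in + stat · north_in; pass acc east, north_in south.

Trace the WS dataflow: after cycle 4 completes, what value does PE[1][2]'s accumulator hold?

PE[1][2].acc = 48

Tracing WS — 2×3 array, target PE[1][2]:
  0: (0,2).acc=0  regs=<0,0>
  0: (1,1).acc=0  regs=<0,0>
  0: (1,2).acc=0  regs=<0,0>
  1: (0,2).acc=0  regs=<0,0>
  1: (1,1).acc=0  regs=<0,0>
  1: (1,2).acc=0  regs=<0,0>
  2: (0,2).acc=12  regs=<3,12>
  2: (1,1).acc=66  regs=<9,66>
  2: (1,2).acc=0  regs=<0,0>
  3: (0,2).acc=16  regs=<4,16>
  3: (1,1).acc=40  regs=<4,40>
  3: (1,2).acc=84  regs=<9,84>
  4: (0,2).acc=0  regs=<0,0>
  4: (1,1).acc=0  regs=<0,0>
  4: (1,2).acc=48  regs=<4,48>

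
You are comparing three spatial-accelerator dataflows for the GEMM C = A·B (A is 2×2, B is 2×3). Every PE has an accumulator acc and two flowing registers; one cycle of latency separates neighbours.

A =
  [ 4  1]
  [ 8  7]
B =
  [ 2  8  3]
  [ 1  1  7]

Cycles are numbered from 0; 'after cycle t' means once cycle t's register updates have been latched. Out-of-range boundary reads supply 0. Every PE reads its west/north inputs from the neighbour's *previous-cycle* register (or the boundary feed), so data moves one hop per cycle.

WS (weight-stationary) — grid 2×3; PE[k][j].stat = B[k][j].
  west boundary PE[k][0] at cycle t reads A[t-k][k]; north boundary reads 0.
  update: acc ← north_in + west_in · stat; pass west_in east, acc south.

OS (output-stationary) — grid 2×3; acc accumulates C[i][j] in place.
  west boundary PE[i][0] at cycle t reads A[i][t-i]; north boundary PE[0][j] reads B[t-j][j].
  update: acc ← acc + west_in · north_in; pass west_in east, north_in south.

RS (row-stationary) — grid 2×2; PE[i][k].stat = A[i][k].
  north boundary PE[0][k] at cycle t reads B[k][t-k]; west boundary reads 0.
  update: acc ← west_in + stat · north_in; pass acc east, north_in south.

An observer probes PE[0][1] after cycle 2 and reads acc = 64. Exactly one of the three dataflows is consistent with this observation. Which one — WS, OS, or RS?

dataflow = WS

— WS: 2×3; PE[0][1] trace:
  after 0 — PE[0][1] acc=0, pass-E 0, pass-S 0
  after 1 — PE[0][1] acc=32, pass-E 4, pass-S 32
  after 2 — PE[0][1] acc=64, pass-E 8, pass-S 64
— OS: 2×3; PE[0][1] trace:
  after 0 — PE[0][1] acc=0, pass-E 0, pass-S 0
  after 1 — PE[0][1] acc=32, pass-E 4, pass-S 8
  after 2 — PE[0][1] acc=33, pass-E 1, pass-S 1
— RS: 2×2; PE[0][1] trace:
  after 0 — PE[0][1] acc=0, pass-E 0, pass-S 0
  after 1 — PE[0][1] acc=9, pass-E 9, pass-S 1
  after 2 — PE[0][1] acc=33, pass-E 33, pass-S 1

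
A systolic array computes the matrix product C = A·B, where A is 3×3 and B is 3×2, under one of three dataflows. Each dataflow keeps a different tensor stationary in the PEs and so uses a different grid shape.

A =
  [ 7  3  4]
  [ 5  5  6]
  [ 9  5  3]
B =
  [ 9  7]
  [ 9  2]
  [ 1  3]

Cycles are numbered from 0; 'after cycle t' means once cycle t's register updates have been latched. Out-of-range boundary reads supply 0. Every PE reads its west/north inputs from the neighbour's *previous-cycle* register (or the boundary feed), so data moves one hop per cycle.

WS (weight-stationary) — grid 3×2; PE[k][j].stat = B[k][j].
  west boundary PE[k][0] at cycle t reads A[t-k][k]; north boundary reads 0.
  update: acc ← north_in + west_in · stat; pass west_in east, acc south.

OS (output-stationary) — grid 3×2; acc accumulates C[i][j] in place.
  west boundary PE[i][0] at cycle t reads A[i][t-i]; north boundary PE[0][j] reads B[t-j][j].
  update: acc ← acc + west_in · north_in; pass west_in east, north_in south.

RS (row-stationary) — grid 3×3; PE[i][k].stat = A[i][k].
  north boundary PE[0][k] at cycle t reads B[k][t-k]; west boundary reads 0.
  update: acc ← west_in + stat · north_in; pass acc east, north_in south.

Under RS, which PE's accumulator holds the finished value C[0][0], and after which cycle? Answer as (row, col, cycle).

RS: C[0][0] accumulates in PE[0][2]:
  [0] (0,2) acc=0 (h:0 v:0)
  [1] (0,2) acc=0 (h:0 v:0)
  [2] (0,2) acc=94 (h:94 v:1)

(row, col, cycle) = (0, 2, 2)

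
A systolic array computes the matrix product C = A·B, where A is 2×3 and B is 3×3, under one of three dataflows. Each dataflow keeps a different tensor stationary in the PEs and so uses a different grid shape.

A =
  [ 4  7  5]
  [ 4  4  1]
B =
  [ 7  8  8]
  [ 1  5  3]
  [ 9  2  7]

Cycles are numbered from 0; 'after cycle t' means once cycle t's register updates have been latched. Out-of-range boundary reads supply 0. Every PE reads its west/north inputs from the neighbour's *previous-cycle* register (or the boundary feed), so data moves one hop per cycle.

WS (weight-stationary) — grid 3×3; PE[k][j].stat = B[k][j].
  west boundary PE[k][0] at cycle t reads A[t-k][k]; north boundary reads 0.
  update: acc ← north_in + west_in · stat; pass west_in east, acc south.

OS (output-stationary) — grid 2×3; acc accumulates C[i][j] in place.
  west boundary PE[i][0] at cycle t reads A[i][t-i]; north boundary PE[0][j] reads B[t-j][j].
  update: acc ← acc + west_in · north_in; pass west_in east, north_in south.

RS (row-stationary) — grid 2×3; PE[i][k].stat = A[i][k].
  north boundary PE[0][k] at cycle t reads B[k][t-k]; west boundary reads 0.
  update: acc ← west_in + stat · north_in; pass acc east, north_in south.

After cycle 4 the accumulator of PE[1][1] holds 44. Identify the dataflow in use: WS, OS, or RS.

dataflow = RS

— WS: 3×3; PE[1][1] trace:
  c0 r1c1: 0 / 0 / 0
  c1 r1c1: 0 / 0 / 0
  c2 r1c1: 67 / 7 / 67
  c3 r1c1: 52 / 4 / 52
  c4 r1c1: 0 / 0 / 0
— OS: 2×3; PE[1][1] trace:
  c0 r1c1: 0 / 0 / 0
  c1 r1c1: 0 / 0 / 0
  c2 r1c1: 32 / 4 / 8
  c3 r1c1: 52 / 4 / 5
  c4 r1c1: 54 / 1 / 2
— RS: 2×3; PE[1][1] trace:
  c0 r1c1: 0 / 0 / 0
  c1 r1c1: 0 / 0 / 0
  c2 r1c1: 32 / 32 / 1
  c3 r1c1: 52 / 52 / 5
  c4 r1c1: 44 / 44 / 3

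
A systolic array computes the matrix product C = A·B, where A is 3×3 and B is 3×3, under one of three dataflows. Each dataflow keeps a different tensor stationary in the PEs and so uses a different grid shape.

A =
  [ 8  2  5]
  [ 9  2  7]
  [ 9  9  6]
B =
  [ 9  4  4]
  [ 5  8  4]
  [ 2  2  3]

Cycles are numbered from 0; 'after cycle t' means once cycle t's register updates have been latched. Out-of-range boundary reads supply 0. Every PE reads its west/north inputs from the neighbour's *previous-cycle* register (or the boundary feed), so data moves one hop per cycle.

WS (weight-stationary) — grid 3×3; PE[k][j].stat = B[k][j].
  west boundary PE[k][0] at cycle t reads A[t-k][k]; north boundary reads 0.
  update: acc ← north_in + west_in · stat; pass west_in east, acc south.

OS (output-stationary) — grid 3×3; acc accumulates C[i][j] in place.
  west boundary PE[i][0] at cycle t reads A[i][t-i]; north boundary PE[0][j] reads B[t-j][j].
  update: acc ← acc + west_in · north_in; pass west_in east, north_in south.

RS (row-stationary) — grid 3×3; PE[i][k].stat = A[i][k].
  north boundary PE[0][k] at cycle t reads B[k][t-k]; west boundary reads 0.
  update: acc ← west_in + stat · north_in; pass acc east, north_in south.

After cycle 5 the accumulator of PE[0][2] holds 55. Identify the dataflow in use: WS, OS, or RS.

Under WS (3×3), PE[0][2]:
  [0] (0,2) acc=0 (h:0 v:0)
  [1] (0,2) acc=0 (h:0 v:0)
  [2] (0,2) acc=32 (h:8 v:32)
  [3] (0,2) acc=36 (h:9 v:36)
  [4] (0,2) acc=36 (h:9 v:36)
  [5] (0,2) acc=0 (h:0 v:0)
Under OS (3×3), PE[0][2]:
  [0] (0,2) acc=0 (h:0 v:0)
  [1] (0,2) acc=0 (h:0 v:0)
  [2] (0,2) acc=32 (h:8 v:4)
  [3] (0,2) acc=40 (h:2 v:4)
  [4] (0,2) acc=55 (h:5 v:3)
  [5] (0,2) acc=55 (h:0 v:0)
Under RS (3×3), PE[0][2]:
  [0] (0,2) acc=0 (h:0 v:0)
  [1] (0,2) acc=0 (h:0 v:0)
  [2] (0,2) acc=92 (h:92 v:2)
  [3] (0,2) acc=58 (h:58 v:2)
  [4] (0,2) acc=55 (h:55 v:3)
  [5] (0,2) acc=0 (h:0 v:0)

dataflow = OS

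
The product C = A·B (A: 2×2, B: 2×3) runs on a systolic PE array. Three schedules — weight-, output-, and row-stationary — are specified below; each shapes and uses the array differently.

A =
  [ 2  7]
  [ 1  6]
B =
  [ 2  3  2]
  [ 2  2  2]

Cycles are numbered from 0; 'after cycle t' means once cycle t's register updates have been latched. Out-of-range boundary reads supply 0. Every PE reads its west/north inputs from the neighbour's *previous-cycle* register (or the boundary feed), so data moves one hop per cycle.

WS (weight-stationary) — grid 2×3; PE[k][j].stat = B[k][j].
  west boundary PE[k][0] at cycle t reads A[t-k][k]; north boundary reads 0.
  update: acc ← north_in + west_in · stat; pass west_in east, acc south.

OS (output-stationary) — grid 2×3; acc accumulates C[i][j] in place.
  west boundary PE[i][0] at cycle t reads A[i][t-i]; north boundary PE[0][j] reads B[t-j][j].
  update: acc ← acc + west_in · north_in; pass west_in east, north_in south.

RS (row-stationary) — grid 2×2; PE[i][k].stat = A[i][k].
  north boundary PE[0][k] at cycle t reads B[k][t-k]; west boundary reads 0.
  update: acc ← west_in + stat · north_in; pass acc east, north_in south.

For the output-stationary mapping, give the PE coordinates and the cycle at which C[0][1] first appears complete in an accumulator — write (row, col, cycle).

OS — PE[0][1] is where C[0][1] collects:
  0: (0,1).acc=0  regs=<0,0>
  1: (0,1).acc=6  regs=<2,3>
  2: (0,1).acc=20  regs=<7,2>

(row, col, cycle) = (0, 1, 2)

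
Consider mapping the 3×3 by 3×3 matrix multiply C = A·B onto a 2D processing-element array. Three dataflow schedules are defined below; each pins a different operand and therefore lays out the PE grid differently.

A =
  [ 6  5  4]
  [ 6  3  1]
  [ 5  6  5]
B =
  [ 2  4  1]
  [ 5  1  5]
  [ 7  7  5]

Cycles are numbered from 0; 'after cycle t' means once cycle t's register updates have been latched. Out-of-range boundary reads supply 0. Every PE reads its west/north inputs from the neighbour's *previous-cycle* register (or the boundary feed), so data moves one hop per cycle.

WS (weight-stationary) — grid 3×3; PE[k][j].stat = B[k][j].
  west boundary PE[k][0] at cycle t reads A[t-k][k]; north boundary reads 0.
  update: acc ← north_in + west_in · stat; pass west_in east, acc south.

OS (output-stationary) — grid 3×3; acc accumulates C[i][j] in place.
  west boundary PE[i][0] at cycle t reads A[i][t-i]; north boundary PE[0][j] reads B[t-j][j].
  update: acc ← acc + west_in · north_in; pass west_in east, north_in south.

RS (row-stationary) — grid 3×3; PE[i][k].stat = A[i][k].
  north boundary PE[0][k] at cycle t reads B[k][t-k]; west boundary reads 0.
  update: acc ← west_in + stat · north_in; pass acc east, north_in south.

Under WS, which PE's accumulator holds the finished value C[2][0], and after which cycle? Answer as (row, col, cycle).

WS — PE[2][0] is where C[2][0] collects:
  t=0 PE[2][0]: acc=0 h=0 v=0
  t=1 PE[2][0]: acc=0 h=0 v=0
  t=2 PE[2][0]: acc=65 h=4 v=65
  t=3 PE[2][0]: acc=34 h=1 v=34
  t=4 PE[2][0]: acc=75 h=5 v=75

(row, col, cycle) = (2, 0, 4)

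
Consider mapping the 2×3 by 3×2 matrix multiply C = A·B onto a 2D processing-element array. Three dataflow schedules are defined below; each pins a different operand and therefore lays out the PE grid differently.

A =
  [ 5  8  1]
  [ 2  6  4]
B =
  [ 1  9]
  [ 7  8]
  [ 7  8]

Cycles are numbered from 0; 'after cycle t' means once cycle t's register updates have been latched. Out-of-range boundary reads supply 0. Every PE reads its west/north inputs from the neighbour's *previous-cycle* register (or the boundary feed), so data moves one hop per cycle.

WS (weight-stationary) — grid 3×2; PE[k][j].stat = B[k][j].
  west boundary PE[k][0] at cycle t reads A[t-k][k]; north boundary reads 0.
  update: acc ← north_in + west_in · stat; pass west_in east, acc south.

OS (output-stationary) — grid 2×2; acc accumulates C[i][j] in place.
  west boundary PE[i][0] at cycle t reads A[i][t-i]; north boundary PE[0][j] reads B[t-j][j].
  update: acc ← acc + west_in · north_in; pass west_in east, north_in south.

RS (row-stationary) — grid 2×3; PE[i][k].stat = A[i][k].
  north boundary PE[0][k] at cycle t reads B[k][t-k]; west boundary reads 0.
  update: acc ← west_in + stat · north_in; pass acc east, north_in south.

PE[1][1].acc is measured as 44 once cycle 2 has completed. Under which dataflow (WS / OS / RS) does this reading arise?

Under WS (3×2), PE[1][1]:
  after 0 — PE[1][1] acc=0, pass-E 0, pass-S 0
  after 1 — PE[1][1] acc=0, pass-E 0, pass-S 0
  after 2 — PE[1][1] acc=109, pass-E 8, pass-S 109
Under OS (2×2), PE[1][1]:
  after 0 — PE[1][1] acc=0, pass-E 0, pass-S 0
  after 1 — PE[1][1] acc=0, pass-E 0, pass-S 0
  after 2 — PE[1][1] acc=18, pass-E 2, pass-S 9
Under RS (2×3), PE[1][1]:
  after 0 — PE[1][1] acc=0, pass-E 0, pass-S 0
  after 1 — PE[1][1] acc=0, pass-E 0, pass-S 0
  after 2 — PE[1][1] acc=44, pass-E 44, pass-S 7

dataflow = RS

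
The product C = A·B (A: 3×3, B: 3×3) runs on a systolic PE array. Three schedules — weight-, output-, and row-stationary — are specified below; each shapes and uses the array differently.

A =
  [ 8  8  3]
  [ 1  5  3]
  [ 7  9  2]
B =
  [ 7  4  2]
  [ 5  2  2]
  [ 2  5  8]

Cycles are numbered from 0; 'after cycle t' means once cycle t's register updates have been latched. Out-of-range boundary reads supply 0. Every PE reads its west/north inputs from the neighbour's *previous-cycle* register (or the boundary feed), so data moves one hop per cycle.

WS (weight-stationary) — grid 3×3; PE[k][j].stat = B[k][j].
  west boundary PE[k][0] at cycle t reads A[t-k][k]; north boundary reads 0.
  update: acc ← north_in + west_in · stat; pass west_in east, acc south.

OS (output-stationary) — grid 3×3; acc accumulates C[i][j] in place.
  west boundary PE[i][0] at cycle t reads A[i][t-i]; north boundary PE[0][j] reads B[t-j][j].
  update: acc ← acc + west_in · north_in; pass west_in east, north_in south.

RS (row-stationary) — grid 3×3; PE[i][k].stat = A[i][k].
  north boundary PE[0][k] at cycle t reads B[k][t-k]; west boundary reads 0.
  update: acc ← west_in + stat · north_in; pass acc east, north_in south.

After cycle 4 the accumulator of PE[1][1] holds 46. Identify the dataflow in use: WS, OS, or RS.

dataflow = WS

— WS: 3×3; PE[1][1] trace:
  [0] (1,1) acc=0 (h:0 v:0)
  [1] (1,1) acc=0 (h:0 v:0)
  [2] (1,1) acc=48 (h:8 v:48)
  [3] (1,1) acc=14 (h:5 v:14)
  [4] (1,1) acc=46 (h:9 v:46)
— OS: 3×3; PE[1][1] trace:
  [0] (1,1) acc=0 (h:0 v:0)
  [1] (1,1) acc=0 (h:0 v:0)
  [2] (1,1) acc=4 (h:1 v:4)
  [3] (1,1) acc=14 (h:5 v:2)
  [4] (1,1) acc=29 (h:3 v:5)
— RS: 3×3; PE[1][1] trace:
  [0] (1,1) acc=0 (h:0 v:0)
  [1] (1,1) acc=0 (h:0 v:0)
  [2] (1,1) acc=32 (h:32 v:5)
  [3] (1,1) acc=14 (h:14 v:2)
  [4] (1,1) acc=12 (h:12 v:2)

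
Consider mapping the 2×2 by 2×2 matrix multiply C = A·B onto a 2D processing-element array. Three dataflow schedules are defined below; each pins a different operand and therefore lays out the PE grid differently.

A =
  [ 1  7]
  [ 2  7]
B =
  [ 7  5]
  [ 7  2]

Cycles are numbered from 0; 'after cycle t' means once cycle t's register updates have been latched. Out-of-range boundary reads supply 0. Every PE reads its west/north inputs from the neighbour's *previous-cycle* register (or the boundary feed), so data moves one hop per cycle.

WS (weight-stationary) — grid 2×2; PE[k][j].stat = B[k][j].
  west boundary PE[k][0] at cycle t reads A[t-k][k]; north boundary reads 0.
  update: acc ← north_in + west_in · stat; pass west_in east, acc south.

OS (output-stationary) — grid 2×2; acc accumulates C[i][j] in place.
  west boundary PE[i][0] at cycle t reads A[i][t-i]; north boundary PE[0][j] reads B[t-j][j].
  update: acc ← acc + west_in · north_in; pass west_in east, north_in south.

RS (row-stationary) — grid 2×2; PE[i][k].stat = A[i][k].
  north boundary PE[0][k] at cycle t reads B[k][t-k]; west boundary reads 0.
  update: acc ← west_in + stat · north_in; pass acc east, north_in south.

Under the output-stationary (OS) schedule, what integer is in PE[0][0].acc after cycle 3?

PE[0][0].acc = 56

OS 2×2: PE[0][0] cycle-by-cycle (with neighbour feeds):
  cycle 0: PE[0][0] → acc 7, east 1, south 7
  cycle 1: PE[0][0] → acc 56, east 7, south 7
  cycle 2: PE[0][0] → acc 56, east 0, south 0
  cycle 3: PE[0][0] → acc 56, east 0, south 0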